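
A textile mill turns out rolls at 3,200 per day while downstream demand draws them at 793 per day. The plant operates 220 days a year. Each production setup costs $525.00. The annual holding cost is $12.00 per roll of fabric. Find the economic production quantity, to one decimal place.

Q* ≈ 4,504.9 rolls

Annual demand D = 793 × 220 = 174,460.
Production build-up factor (1 − d/p) = 1 − 793/3,200 = 0.7522.
Q* = √(2DS / (H(1 − d/p))) = √(2 × 174,460 × 525 / (12 × 0.7522)).
= √(183,183,000 / 9.0263) ≈ 4504.939.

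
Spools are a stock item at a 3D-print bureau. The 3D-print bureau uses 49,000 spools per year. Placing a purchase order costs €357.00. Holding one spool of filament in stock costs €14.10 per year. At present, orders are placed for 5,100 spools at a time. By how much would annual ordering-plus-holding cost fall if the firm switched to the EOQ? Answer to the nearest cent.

Extra cost ≈ €17,174.58 per year

EOQ = √(2DS/H) = √(2 × 49,000 × 357 / 14.1) ≈ 1575.21.
Cost at Q* = (D/Q*)S + (Q*/2)H = √(2DSH) ≈ €22,210.42.
Cost at Q = 5,100: (49,000/5,100)×357 + (5,100/2)×14.1 = €3,430.00 + €35,955.00 = €39,385.00.
Excess = €39,385.00 − €22,210.42 = €17,174.58.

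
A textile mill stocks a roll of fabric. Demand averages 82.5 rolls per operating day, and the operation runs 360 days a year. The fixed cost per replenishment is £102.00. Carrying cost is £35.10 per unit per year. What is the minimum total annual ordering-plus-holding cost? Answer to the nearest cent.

TC* ≈ £14,583.00

Annual demand D = 82.5 × 360 = 29,700.
The optimal lot size = √(2DS/H) = √(2 × 29,700 × 102 / 35.1) ≈ 415.47.
At the optimum the two cost components are equal, so total cost = 2·(Q*/2)H = Q*·H.
Minimum total = √(2DSH) = √(2 × 29,700 × 102 × 35.1) ≈ 14583.000.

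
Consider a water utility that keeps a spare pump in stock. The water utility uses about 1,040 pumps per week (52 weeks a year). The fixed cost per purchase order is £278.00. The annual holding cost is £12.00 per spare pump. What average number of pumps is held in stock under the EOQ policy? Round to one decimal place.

Annual demand D = 1,040 × 52 = 54,080.
EOQ = √(2DS/H) = √(2 × 54,080 × 278 / 12) ≈ 1582.94.
Average inventory = Q*/2 ≈ 1582.94 / 2 = 791.471.

Average inventory ≈ 791.5 pumps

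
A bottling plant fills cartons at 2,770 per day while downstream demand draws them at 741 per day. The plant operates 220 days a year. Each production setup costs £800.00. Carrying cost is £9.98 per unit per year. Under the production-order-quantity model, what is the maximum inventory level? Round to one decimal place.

I_max ≈ 4,375.4 cartons

Annual demand D = 741 × 220 = 163,020.
Production build-up factor (1 − d/p) = 1 − 741/2,770 = 0.7325.
Q* = √(2DS / (H(1 − d/p))) = √(2 × 163,020 × 800 / (9.98 × 0.7325)).
= √(260,832,000 / 7.3103) ≈ 5973.296.
Maximum inventory = Q*(1 − d/p) = 5973.296 × 0.7325 ≈ 4375.385.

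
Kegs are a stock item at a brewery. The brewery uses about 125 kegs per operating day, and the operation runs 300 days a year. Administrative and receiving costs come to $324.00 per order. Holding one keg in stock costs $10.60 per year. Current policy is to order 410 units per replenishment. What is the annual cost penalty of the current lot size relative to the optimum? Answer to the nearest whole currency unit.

Annual demand D = 125 × 300 = 37,500.
EOQ = √(2DS/H) = √(2 × 37,500 × 324 / 10.6) ≈ 1514.08.
Cost at Q* = (D/Q*)S + (Q*/2)H = √(2DSH) ≈ $16,049.30.
Cost at Q = 410: (37,500/410)×324 + (410/2)×10.6 = $29,634.15 + $2,173.00 = $31,807.15.
Excess = $31,807.15 − $16,049.30 = $15,757.85.

Extra cost ≈ $15,758 per year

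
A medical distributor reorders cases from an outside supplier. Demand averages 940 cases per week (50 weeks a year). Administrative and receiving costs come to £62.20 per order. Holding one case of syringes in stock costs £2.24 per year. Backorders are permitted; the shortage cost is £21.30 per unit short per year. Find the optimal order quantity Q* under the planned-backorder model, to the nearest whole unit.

Q* ≈ 1,698 cases

Annual demand D = 940 × 50 = 47,000.
With planned backorders, Q* = √(2DS/H) · √((H+B)/B).
√(2DS/H) = √(2 × 47,000 × 62.2 / 2.24) = 1615.605.
√((H+B)/B) = √((2.24+21.3)/21.3) = 1.0513.
Q* ≈ 1698.433.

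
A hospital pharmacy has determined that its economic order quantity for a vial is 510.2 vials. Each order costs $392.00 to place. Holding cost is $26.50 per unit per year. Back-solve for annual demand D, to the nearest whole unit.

D ≈ 8,799 vials per year

The basic EOQ model gives Q* = √(2DS/H); rearrange for the unknown.
From Q* = √(2DS/H): D = Q*²H / (2S) = 510.2² × 26.5 / (2 × 392) = 8798.542.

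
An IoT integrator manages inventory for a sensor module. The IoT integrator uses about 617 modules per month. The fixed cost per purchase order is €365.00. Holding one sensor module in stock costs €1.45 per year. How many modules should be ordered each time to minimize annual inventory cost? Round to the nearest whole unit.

Annual demand D = 617 × 12 = 7,404.
EOQ = √(2DS / H) = √(2 × 7,404 × 365 / 1.45).
= √(5,404,920 / 1.45) = √3,727,531.0345 ≈ 1930.681.

Q* ≈ 1,931 modules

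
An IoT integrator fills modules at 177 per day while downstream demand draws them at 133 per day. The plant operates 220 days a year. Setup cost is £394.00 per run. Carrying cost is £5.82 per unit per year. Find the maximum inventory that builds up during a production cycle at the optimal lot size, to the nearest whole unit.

Annual demand D = 133 × 220 = 29,260.
Production build-up factor (1 − d/p) = 1 − 133/177 = 0.2486.
Q* = √(2DS / (H(1 − d/p))) = √(2 × 29,260 × 394 / (5.82 × 0.2486)).
= √(23,056,880 / 1.4468) ≈ 3992.078.
Maximum inventory = Q*(1 − d/p) = 3992.078 × 0.2486 ≈ 992.381.

I_max ≈ 992 modules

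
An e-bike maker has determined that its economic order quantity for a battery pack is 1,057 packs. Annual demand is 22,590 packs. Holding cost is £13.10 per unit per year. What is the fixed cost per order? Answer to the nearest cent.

S ≈ £323.95

Squaring Q* = √(2DS/H) gives Q*² = 2DS/H.
From Q* = √(2DS/H): S = Q*²H / (2D) = 1,057² × 13.1 / (2 × 22,590) = 323.9478.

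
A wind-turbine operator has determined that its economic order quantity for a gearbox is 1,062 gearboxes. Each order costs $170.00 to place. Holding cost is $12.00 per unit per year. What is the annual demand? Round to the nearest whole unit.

D ≈ 39,806 gearboxes per year

The basic EOQ model gives Q* = √(2DS/H); rearrange for the unknown.
From Q* = √(2DS/H): D = Q*²H / (2S) = 1,062² × 12 / (2 × 170) = 39806.259.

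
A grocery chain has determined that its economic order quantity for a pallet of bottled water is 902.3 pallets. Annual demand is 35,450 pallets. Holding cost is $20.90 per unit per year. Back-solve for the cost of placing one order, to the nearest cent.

S ≈ $239.99

Invert the EOQ relation Q*² = 2DS/H.
From Q* = √(2DS/H): S = Q*²H / (2D) = 902.3² × 20.9 / (2 × 35,450) = 239.9949.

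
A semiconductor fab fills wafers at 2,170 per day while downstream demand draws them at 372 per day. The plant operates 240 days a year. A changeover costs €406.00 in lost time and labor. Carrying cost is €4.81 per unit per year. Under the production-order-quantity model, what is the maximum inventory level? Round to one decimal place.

I_max ≈ 3,533.8 wafers

Annual demand D = 372 × 240 = 89,280.
Production build-up factor (1 − d/p) = 1 − 372/2,170 = 0.8286.
Q* = √(2DS / (H(1 − d/p))) = √(2 × 89,280 × 406 / (4.81 × 0.8286)).
= √(72,495,360 / 3.9854) ≈ 4264.986.
Maximum inventory = Q*(1 − d/p) = 4264.986 × 0.8286 ≈ 3533.845.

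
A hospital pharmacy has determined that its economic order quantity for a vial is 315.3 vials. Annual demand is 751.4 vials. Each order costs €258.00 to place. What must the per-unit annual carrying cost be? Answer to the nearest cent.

H ≈ €3.90

Squaring Q* = √(2DS/H) gives Q*² = 2DS/H.
From Q* = √(2DS/H): H = 2DS / Q*² = 2 × 751.4 × 258 / 315.3² = 3.9001.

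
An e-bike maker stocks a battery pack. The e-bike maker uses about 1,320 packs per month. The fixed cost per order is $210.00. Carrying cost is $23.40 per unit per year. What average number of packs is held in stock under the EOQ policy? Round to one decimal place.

Average inventory ≈ 266.6 packs

Annual demand D = 1,320 × 12 = 15,840.
EOQ = √(2DS/H) = √(2 × 15,840 × 210 / 23.4) ≈ 533.21.
Average inventory = Q*/2 ≈ 533.21 / 2 = 266.603.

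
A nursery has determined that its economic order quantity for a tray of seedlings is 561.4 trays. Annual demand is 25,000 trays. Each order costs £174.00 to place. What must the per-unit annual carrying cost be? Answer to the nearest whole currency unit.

H ≈ £28

Squaring Q* = √(2DS/H) gives Q*² = 2DS/H.
From Q* = √(2DS/H): H = 2DS / Q*² = 2 × 25,000 × 174 / 561.4² = 27.6042.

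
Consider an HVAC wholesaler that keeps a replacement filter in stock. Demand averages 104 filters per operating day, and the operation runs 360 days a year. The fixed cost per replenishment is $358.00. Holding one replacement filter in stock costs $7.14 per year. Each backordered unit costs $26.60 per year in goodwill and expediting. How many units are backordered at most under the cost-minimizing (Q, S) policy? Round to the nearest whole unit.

S* ≈ 462 filters

Annual demand D = 104 × 360 = 37,440.
With planned backorders, Q* = √(2DS/H) · √((H+B)/B).
√(2DS/H) = √(2 × 37,440 × 358 / 7.14) = 1937.650.
√((H+B)/B) = √((7.14+26.6)/26.6) = 1.1262.
Q* ≈ 2182.263.
S* = Q* · H/(H+B) = 2182.263 × 7.14/33.74 ≈ 461.807.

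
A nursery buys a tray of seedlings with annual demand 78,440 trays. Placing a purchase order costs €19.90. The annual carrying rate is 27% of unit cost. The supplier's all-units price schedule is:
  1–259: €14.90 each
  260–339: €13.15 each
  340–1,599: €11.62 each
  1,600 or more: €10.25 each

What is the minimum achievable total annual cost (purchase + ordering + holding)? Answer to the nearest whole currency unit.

Holding cost per unit per year at price C is H = 0.27·C.
Candidates are each tier's EOQ (if it falls in that tier) and each price-break quantity.
Tier 1 (€14.90): EOQ = 880.9 exceeds tier's upper bound 259, so this tier is dominated.
Tier 2 (€13.15): EOQ = 937.7 exceeds tier's upper bound 339, so this tier is dominated.
EOQ at €11.62 = 997.5 (feasible in tier 3): TC = 78,440×€11.62 + (78,440/997.5)×19.9 + (997.5/2)×0.27×€11.62 = €914,602.45.
EOQ at €10.25 = 1062.1 < 1600, so use break Q=1600: TC = 78,440×€10.25 + (78,440/1600.0)×19.9 + (1600.0/2)×0.27×€10.25 = €807,199.60.
Lowest total cost among the candidates is at Q = 1600.0.

TC* ≈ €807,200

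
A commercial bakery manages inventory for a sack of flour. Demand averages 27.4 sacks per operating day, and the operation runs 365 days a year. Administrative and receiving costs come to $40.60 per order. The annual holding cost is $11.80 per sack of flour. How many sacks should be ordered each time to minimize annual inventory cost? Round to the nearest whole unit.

Q* ≈ 262 sacks

Annual demand D = 27.4 × 365 = 10,001.
EOQ = √(2DS / H) = √(2 × 10,001 × 40.6 / 11.8).
= √(812,081.2 / 11.8) = √68,820.4407 ≈ 262.337.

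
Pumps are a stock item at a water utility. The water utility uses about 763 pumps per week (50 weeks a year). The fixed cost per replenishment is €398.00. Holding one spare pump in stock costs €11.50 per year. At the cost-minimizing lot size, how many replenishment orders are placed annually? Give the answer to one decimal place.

N ≈ 23.5 orders per year

Annual demand D = 763 × 50 = 38,150.
The optimal lot size = √(2DS/H) = √(2 × 38,150 × 398 / 11.5) ≈ 1625.01.
Orders per year = D / Q* = 38,150 / 1625.01 ≈ 23.477.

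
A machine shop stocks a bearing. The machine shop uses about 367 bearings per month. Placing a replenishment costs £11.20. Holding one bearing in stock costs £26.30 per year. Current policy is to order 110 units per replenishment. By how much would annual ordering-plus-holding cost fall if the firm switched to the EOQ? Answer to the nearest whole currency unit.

Annual demand D = 367 × 12 = 4,404.
EOQ = √(2DS/H) = √(2 × 4,404 × 11.2 / 26.3) ≈ 61.24.
Cost at Q* = (D/Q*)S + (Q*/2)H = √(2DSH) ≈ £1,610.74.
Cost at Q = 110: (4,404/110)×11.2 + (110/2)×26.3 = £448.41 + £1,446.50 = £1,894.91.
Excess = £1,894.91 − £1,610.74 = £284.17.

Extra cost ≈ £284 per year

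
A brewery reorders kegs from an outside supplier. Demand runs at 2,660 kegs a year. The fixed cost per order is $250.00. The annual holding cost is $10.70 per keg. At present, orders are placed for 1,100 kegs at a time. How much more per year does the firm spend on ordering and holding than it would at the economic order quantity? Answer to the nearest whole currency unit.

Extra cost ≈ $2,717 per year

EOQ = √(2DS/H) = √(2 × 2,660 × 250 / 10.7) ≈ 352.56.
Cost at Q* = (D/Q*)S + (Q*/2)H = √(2DSH) ≈ $3,772.40.
Cost at Q = 1,100: (2,660/1,100)×250 + (1,100/2)×10.7 = $604.55 + $5,885.00 = $6,489.55.
Excess = $6,489.55 − $3,772.40 = $2,717.15.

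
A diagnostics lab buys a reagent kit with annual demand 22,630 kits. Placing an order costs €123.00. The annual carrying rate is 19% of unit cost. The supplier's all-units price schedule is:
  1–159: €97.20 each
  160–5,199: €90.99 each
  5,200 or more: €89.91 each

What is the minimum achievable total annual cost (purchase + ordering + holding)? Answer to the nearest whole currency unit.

Holding cost per unit per year at price C is H = 0.19·C.
Evaluate total cost at each tier's feasible EOQ or, if the EOQ is below the tier, at the tier's minimum quantity.
Tier 1 (€97.20): EOQ = 549.0 exceeds tier's upper bound 159, so this tier is dominated.
EOQ at €90.99 = 567.5 (feasible in tier 2): TC = 22,630×€90.99 + (22,630/567.5)×123 + (567.5/2)×0.19×€90.99 = €2,068,914.03.
EOQ at €89.91 = 570.9 < 5200, so use break Q=5200: TC = 22,630×€89.91 + (22,630/5200.0)×123 + (5200.0/2)×0.19×€89.91 = €2,079,614.13.
Lowest total cost among the candidates is at Q = 567.5.

TC* ≈ €2,068,914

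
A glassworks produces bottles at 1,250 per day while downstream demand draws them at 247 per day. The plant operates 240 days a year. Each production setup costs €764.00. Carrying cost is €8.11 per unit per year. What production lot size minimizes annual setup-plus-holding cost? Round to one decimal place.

Annual demand D = 247 × 240 = 59,280.
Production build-up factor (1 − d/p) = 1 − 247/1,250 = 0.8024.
Q* = √(2DS / (H(1 − d/p))) = √(2 × 59,280 × 764 / (8.11 × 0.8024)).
= √(90,579,840 / 6.5075) ≈ 3730.868.

Q* ≈ 3,730.9 bottles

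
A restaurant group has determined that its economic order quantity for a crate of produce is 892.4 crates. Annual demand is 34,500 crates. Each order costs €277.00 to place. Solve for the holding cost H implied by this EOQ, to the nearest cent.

Invert the EOQ relation Q*² = 2DS/H.
From Q* = √(2DS/H): H = 2DS / Q*² = 2 × 34,500 × 277 / 892.4² = 23.9999.

H ≈ €24.00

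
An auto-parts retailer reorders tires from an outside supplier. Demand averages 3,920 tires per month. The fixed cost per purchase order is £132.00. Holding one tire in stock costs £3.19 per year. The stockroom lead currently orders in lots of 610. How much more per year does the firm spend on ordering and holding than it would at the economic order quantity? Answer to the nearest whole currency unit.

Extra cost ≈ £4,858 per year

Annual demand D = 3,920 × 12 = 47,040.
EOQ = √(2DS/H) = √(2 × 47,040 × 132 / 3.19) ≈ 1973.06.
Cost at Q* = (D/Q*)S + (Q*/2)H = √(2DSH) ≈ £6,294.06.
Cost at Q = 610: (47,040/610)×132 + (610/2)×3.19 = £10,179.15 + £972.95 = £11,152.10.
Excess = £11,152.10 − £6,294.06 = £4,858.04.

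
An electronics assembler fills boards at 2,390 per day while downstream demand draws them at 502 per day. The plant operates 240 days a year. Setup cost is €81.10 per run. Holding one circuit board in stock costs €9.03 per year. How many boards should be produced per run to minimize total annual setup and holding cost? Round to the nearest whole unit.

Q* ≈ 1,655 boards

Annual demand D = 502 × 240 = 120,480.
Production build-up factor (1 − d/p) = 1 − 502/2,390 = 0.7900.
Q* = √(2DS / (H(1 − d/p))) = √(2 × 120,480 × 81.1 / (9.03 × 0.7900)).
= √(19,541,856 / 7.1333) ≈ 1655.149.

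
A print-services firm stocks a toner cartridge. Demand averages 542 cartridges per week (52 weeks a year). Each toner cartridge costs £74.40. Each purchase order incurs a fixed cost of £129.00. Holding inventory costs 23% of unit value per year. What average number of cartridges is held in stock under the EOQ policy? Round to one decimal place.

Annual demand D = 542 × 52 = 28,184.
Holding cost H = 0.23 × £74.40 = £17.1120 per unit per year.
The optimal lot size = √(2DS/H) = √(2 × 28,184 × 129 / 17.112) ≈ 651.87.
Average inventory = Q*/2 ≈ 651.87 / 2 = 325.935.

Average inventory ≈ 325.9 cartridges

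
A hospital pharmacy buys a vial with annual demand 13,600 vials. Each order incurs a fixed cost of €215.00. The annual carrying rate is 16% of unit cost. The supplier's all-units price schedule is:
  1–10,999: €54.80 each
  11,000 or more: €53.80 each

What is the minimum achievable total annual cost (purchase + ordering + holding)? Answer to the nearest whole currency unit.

Holding cost per unit per year at price C is H = 0.16·C.
Candidates are each tier's EOQ (if it falls in that tier) and each price-break quantity.
EOQ at €54.80 = 816.7 (feasible in tier 1): TC = 13,600×€54.80 + (13,600/816.7)×215 + (816.7/2)×0.16×€54.80 = €752,440.67.
EOQ at €53.80 = 824.2 < 11000, so use break Q=11000: TC = 13,600×€53.80 + (13,600/11000.0)×215 + (11000.0/2)×0.16×€53.80 = €779,289.82.
Lowest total cost among the candidates is at Q = 816.7.

TC* ≈ €752,441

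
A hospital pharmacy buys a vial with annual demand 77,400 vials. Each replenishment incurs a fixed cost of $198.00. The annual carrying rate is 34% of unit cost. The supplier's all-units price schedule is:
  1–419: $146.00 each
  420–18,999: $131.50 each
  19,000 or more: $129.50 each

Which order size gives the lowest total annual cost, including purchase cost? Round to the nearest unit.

Q* ≈ 828 vials

Holding cost per unit per year at price C is H = 0.34·C.
For each price level, check whether its EOQ is feasible; otherwise the best quantity at that price is the breakpoint.
Tier 1 ($146.00): EOQ = 785.8 exceeds tier's upper bound 419, so this tier is dominated.
EOQ at $131.50 = 828.0 (feasible in tier 2): TC = 77,400×$131.50 + (77,400/828.0)×198 + (828.0/2)×0.34×$131.50 = $10,215,118.64.
EOQ at $129.50 = 834.3 < 19000, so use break Q=19000: TC = 77,400×$129.50 + (77,400/19000.0)×198 + (19000.0/2)×0.34×$129.50 = $10,442,391.59.
Lowest total cost is $10,215,118.64 at Q = 828.0.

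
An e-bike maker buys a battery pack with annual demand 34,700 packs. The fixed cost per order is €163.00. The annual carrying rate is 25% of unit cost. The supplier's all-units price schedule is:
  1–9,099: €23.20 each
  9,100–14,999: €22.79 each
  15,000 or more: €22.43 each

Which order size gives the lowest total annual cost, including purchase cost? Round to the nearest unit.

Holding cost per unit per year at price C is H = 0.25·C.
Evaluate total cost at each tier's feasible EOQ or, if the EOQ is below the tier, at the tier's minimum quantity.
EOQ at €23.20 = 1396.6 (feasible in tier 1): TC = 34,700×€23.20 + (34,700/1396.6)×163 + (1396.6/2)×0.25×€23.20 = €813,140.05.
EOQ at €22.79 = 1409.1 < 9100, so use break Q=9100: TC = 34,700×€22.79 + (34,700/9100.0)×163 + (9100.0/2)×0.25×€22.79 = €817,358.17.
EOQ at €22.43 = 1420.3 < 15000, so use break Q=15000: TC = 34,700×€22.43 + (34,700/15000.0)×163 + (15000.0/2)×0.25×€22.43 = €820,754.32.
Lowest total cost is €813,140.05 at Q = 1396.6.

Q* ≈ 1,397 packs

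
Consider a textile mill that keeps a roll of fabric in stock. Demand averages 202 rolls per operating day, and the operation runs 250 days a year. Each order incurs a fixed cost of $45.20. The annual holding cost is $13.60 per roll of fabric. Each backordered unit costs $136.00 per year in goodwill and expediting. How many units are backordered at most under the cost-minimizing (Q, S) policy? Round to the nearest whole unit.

S* ≈ 55 rolls

Annual demand D = 202 × 250 = 50,500.
With planned backorders, Q* = √(2DS/H) · √((H+B)/B).
√(2DS/H) = √(2 × 50,500 × 45.2 / 13.6) = 579.376.
√((H+B)/B) = √((13.6+136)/136) = 1.0488.
Q* ≈ 607.655.
S* = Q* · H/(H+B) = 607.655 × 13.6/149.6 ≈ 55.241.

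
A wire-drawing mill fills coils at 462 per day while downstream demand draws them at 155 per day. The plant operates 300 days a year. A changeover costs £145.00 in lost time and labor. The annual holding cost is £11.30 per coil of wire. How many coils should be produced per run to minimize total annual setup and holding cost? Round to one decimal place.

Q* ≈ 1,340.1 coils

Annual demand D = 155 × 300 = 46,500.
Production build-up factor (1 − d/p) = 1 − 155/462 = 0.6645.
Q* = √(2DS / (H(1 − d/p))) = √(2 × 46,500 × 145 / (11.3 × 0.6645)).
= √(13,485,000 / 7.5089) ≈ 1340.103.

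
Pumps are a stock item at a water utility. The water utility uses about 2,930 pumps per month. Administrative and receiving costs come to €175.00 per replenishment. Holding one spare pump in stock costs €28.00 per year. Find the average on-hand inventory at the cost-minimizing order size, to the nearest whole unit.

Average inventory ≈ 331 pumps

Annual demand D = 2,930 × 12 = 35,160.
The optimal lot size = √(2DS/H) = √(2 × 35,160 × 175 / 28) ≈ 662.95.
Average inventory = Q*/2 ≈ 662.95 / 2 = 331.474.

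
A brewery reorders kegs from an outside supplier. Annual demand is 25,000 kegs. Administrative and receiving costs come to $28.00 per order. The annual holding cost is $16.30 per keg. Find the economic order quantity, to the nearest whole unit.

EOQ = √(2DS / H) = √(2 × 25,000 × 28 / 16.3).
= √(1,400,000 / 16.3) = √85,889.5706 ≈ 293.069.

Q* ≈ 293 kegs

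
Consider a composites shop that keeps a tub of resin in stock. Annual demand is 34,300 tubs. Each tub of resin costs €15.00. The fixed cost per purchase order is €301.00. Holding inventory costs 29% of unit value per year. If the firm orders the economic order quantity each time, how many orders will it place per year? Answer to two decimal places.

N ≈ 15.74 orders per year

Holding cost H = 0.29 × €15.00 = €4.3500 per unit per year.
The optimal lot size = √(2DS/H) = √(2 × 34,300 × 301 / 4.35) ≈ 2178.72.
Orders per year = D / Q* = 34,300 / 2178.72 ≈ 15.743.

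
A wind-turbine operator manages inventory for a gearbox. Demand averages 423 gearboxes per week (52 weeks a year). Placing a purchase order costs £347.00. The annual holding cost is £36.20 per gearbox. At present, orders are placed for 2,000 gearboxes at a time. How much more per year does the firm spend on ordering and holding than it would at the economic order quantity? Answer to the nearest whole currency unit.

Extra cost ≈ £16,509 per year

Annual demand D = 423 × 52 = 21,996.
EOQ = √(2DS/H) = √(2 × 21,996 × 347 / 36.2) ≈ 649.38.
Cost at Q* = (D/Q*)S + (Q*/2)H = √(2DSH) ≈ £23,507.47.
Cost at Q = 2,000: (21,996/2,000)×347 + (2,000/2)×36.2 = £3,816.31 + £36,200.00 = £40,016.31.
Excess = £40,016.31 − £23,507.47 = £16,508.84.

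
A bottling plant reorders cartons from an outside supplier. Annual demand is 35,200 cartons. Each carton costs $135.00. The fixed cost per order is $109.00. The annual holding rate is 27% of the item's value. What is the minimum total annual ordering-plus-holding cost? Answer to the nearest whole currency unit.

Holding cost H = 0.27 × $135.00 = $36.4500 per unit per year.
The optimal lot size = √(2DS/H) = √(2 × 35,200 × 109 / 36.45) ≈ 458.83.
At Q*, ordering cost (D/Q*)S equals holding cost (Q*/2)H, each = √(DSH/2).
Minimum total = √(2DSH) = √(2 × 35,200 × 109 × 36.45) ≈ 16724.315.

TC* ≈ $16,724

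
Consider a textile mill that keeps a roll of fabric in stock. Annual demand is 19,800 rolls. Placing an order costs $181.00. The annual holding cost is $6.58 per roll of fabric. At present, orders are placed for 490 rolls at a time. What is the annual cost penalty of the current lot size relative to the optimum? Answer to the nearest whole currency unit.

Extra cost ≈ $2,058 per year

EOQ = √(2DS/H) = √(2 × 19,800 × 181 / 6.58) ≈ 1043.70.
Cost at Q* = (D/Q*)S + (Q*/2)H = √(2DSH) ≈ $6,867.52.
Cost at Q = 490: (19,800/490)×181 + (490/2)×6.58 = $7,313.88 + $1,612.10 = $8,925.98.
Excess = $8,925.98 − $6,867.52 = $2,058.46.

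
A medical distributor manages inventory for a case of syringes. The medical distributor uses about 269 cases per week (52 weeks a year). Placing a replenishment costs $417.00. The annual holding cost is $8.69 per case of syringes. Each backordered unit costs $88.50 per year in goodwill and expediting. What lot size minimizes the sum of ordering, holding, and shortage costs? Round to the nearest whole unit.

Annual demand D = 269 × 52 = 13,988.
With planned backorders, Q* = √(2DS/H) · √((H+B)/B).
√(2DS/H) = √(2 × 13,988 × 417 / 8.69) = 1158.646.
√((H+B)/B) = √((8.69+88.5)/88.5) = 1.0479.
Q* ≈ 1214.200.

Q* ≈ 1,214 cases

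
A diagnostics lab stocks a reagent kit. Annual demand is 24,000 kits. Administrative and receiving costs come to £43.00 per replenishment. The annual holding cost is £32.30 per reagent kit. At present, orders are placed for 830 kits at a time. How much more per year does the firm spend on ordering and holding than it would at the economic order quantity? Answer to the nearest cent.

EOQ = √(2DS/H) = √(2 × 24,000 × 43 / 32.3) ≈ 252.79.
Cost at Q* = (D/Q*)S + (Q*/2)H = √(2DSH) ≈ £8,165.00.
Cost at Q = 830: (24,000/830)×43 + (830/2)×32.3 = £1,243.37 + £13,404.50 = £14,647.87.
Excess = £14,647.87 − £8,165.00 = £6,482.88.

Extra cost ≈ £6,482.88 per year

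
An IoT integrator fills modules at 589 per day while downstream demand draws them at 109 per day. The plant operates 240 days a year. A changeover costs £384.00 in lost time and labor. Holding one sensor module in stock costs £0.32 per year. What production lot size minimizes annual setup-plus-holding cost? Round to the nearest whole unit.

Annual demand D = 109 × 240 = 26,160.
Production build-up factor (1 − d/p) = 1 − 109/589 = 0.8149.
Q* = √(2DS / (H(1 − d/p))) = √(2 × 26,160 × 384 / (0.32 × 0.8149)).
= √(20,090,880 / 0.2608) ≈ 8777.312.

Q* ≈ 8,777 modules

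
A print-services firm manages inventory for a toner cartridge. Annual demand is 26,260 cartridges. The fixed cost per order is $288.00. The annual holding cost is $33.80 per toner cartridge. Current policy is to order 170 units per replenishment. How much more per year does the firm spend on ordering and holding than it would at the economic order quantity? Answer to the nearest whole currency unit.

EOQ = √(2DS/H) = √(2 × 26,260 × 288 / 33.8) ≈ 668.96.
Cost at Q* = (D/Q*)S + (Q*/2)H = √(2DSH) ≈ $22,610.85.
Cost at Q = 170: (26,260/170)×288 + (170/2)×33.8 = $44,487.53 + $2,873.00 = $47,360.53.
Excess = $47,360.53 − $22,610.85 = $24,749.68.

Extra cost ≈ $24,750 per year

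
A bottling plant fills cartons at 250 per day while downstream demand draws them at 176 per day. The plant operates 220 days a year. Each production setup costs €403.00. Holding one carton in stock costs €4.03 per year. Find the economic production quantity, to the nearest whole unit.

Q* ≈ 5,115 cartons

Annual demand D = 176 × 220 = 38,720.
Production build-up factor (1 − d/p) = 1 − 176/250 = 0.2960.
Q* = √(2DS / (H(1 − d/p))) = √(2 × 38,720 × 403 / (4.03 × 0.2960)).
= √(31,208,320 / 1.1929) ≈ 5114.896.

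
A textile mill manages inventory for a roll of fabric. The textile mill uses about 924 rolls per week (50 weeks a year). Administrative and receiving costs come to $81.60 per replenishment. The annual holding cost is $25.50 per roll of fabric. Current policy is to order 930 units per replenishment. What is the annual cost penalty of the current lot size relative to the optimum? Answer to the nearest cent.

Extra cost ≈ $2,045.18 per year

Annual demand D = 924 × 50 = 46,200.
EOQ = √(2DS/H) = √(2 × 46,200 × 81.6 / 25.5) ≈ 543.76.
Cost at Q* = (D/Q*)S + (Q*/2)H = √(2DSH) ≈ $13,866.00.
Cost at Q = 930: (46,200/930)×81.6 + (930/2)×25.5 = $4,053.68 + $11,857.50 = $15,911.18.
Excess = $15,911.18 − $13,866.00 = $2,045.18.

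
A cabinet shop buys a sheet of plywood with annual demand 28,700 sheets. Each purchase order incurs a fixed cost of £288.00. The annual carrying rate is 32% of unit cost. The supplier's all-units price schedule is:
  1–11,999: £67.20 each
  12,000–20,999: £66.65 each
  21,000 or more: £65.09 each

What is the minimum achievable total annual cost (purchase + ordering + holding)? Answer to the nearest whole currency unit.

TC* ≈ £1,947,494

Holding cost per unit per year at price C is H = 0.32·C.
Evaluate total cost at each tier's feasible EOQ or, if the EOQ is below the tier, at the tier's minimum quantity.
EOQ at £67.20 = 876.8 (feasible in tier 1): TC = 28,700×£67.20 + (28,700/876.8)×288 + (876.8/2)×0.32×£67.20 = £1,947,494.36.
EOQ at £66.65 = 880.4 < 12000, so use break Q=12000: TC = 28,700×£66.65 + (28,700/12000.0)×288 + (12000.0/2)×0.32×£66.65 = £2,041,511.80.
EOQ at £65.09 = 890.9 < 21000, so use break Q=21000: TC = 28,700×£65.09 + (28,700/21000.0)×288 + (21000.0/2)×0.32×£65.09 = £2,087,179.00.
Lowest total cost among the candidates is at Q = 876.8.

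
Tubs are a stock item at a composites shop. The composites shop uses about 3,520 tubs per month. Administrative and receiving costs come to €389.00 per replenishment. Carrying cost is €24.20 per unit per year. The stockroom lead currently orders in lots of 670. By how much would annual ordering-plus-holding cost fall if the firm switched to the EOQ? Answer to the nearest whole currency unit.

Annual demand D = 3,520 × 12 = 42,240.
EOQ = √(2DS/H) = √(2 × 42,240 × 389 / 24.2) ≈ 1165.32.
Cost at Q* = (D/Q*)S + (Q*/2)H = √(2DSH) ≈ €28,200.67.
Cost at Q = 670: (42,240/670)×389 + (670/2)×24.2 = €24,524.42 + €8,107.00 = €32,631.42.
Excess = €32,631.42 − €28,200.67 = €4,430.75.

Extra cost ≈ €4,431 per year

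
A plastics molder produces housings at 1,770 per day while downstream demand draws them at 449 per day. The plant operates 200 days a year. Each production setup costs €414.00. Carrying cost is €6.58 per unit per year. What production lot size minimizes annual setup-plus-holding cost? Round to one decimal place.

Q* ≈ 3,891.1 housings

Annual demand D = 449 × 200 = 89,800.
Production build-up factor (1 − d/p) = 1 − 449/1,770 = 0.7463.
Q* = √(2DS / (H(1 − d/p))) = √(2 × 89,800 × 414 / (6.58 × 0.7463)).
= √(74,354,400 / 4.9108) ≈ 3891.129.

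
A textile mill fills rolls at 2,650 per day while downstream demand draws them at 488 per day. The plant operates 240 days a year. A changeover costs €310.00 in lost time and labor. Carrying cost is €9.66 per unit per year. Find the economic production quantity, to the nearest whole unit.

Q* ≈ 3,035 rolls

Annual demand D = 488 × 240 = 117,120.
Production build-up factor (1 − d/p) = 1 − 488/2,650 = 0.8158.
Q* = √(2DS / (H(1 − d/p))) = √(2 × 117,120 × 310 / (9.66 × 0.8158)).
= √(72,614,400 / 7.8811) ≈ 3035.414.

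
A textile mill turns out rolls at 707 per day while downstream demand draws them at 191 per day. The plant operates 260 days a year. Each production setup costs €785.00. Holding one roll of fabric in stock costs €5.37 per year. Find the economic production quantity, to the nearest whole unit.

Q* ≈ 4,460 rolls

Annual demand D = 191 × 260 = 49,660.
Production build-up factor (1 − d/p) = 1 − 191/707 = 0.7298.
Q* = √(2DS / (H(1 − d/p))) = √(2 × 49,660 × 785 / (5.37 × 0.7298)).
= √(77,966,200 / 3.9193) ≈ 4460.165.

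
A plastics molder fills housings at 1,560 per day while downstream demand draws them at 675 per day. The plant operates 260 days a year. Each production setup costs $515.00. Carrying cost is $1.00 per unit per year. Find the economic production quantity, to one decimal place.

Annual demand D = 675 × 260 = 175,500.
Production build-up factor (1 − d/p) = 1 − 675/1,560 = 0.5673.
Q* = √(2DS / (H(1 − d/p))) = √(2 × 175,500 × 515 / (1 × 0.5673)).
= √(180,765,000 / 0.5673) ≈ 17850.395.

Q* ≈ 17,850.4 housings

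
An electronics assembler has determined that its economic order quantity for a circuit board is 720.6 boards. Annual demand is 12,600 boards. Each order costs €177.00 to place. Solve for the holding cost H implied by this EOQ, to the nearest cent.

Squaring Q* = √(2DS/H) gives Q*² = 2DS/H.
From Q* = √(2DS/H): H = 2DS / Q*² = 2 × 12,600 × 177 / 720.6² = 8.5898.

H ≈ €8.59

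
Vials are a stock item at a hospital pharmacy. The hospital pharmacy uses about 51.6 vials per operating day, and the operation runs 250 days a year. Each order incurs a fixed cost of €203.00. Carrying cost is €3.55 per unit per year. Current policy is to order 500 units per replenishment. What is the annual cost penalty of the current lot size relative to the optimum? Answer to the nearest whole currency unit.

Extra cost ≈ €1,813 per year

Annual demand D = 51.6 × 250 = 12,900.
EOQ = √(2DS/H) = √(2 × 12,900 × 203 / 3.55) ≈ 1214.63.
Cost at Q* = (D/Q*)S + (Q*/2)H = √(2DSH) ≈ €4,311.93.
Cost at Q = 500: (12,900/500)×203 + (500/2)×3.55 = €5,237.40 + €887.50 = €6,124.90.
Excess = €6,124.90 − €4,311.93 = €1,812.97.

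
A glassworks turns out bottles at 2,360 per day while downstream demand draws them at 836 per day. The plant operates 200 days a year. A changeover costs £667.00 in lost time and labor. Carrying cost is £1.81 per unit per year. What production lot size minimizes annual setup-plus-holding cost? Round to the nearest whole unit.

Q* ≈ 13,814 bottles

Annual demand D = 836 × 200 = 167,200.
Production build-up factor (1 − d/p) = 1 − 836/2,360 = 0.6458.
Q* = √(2DS / (H(1 − d/p))) = √(2 × 167,200 × 667 / (1.81 × 0.6458)).
= √(223,044,800 / 1.1688) ≈ 13814.026.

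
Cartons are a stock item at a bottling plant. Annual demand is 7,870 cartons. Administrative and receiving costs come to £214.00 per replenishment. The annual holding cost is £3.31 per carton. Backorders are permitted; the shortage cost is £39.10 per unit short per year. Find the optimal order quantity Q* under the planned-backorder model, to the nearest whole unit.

Q* ≈ 1,051 cartons

With planned backorders, Q* = √(2DS/H) · √((H+B)/B).
√(2DS/H) = √(2 × 7,870 × 214 / 3.31) = 1008.777.
√((H+B)/B) = √((3.31+39.1)/39.1) = 1.0415.
Q* ≈ 1050.609.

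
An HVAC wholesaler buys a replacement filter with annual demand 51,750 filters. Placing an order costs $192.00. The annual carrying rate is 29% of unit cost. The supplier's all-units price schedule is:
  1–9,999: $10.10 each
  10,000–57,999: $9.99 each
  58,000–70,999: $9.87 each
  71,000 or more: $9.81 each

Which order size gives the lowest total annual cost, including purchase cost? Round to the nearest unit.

Holding cost per unit per year at price C is H = 0.29·C.
Candidates are each tier's EOQ (if it falls in that tier) and each price-break quantity.
EOQ at $10.10 = 2604.7 (feasible in tier 1): TC = 51,750×$10.10 + (51,750/2604.7)×192 + (2604.7/2)×0.29×$10.10 = $530,304.23.
EOQ at $9.99 = 2619.0 < 10000, so use break Q=10000: TC = 51,750×$9.99 + (51,750/10000.0)×192 + (10000.0/2)×0.29×$9.99 = $532,461.60.
EOQ at $9.87 = 2634.9 < 58000, so use break Q=58000: TC = 51,750×$9.87 + (51,750/58000.0)×192 + (58000.0/2)×0.29×$9.87 = $593,950.51.
EOQ at $9.81 = 2642.9 < 71000, so use break Q=71000: TC = 51,750×$9.81 + (51,750/71000.0)×192 + (71000.0/2)×0.29×$9.81 = $608,801.39.
Lowest total cost is $530,304.23 at Q = 2604.7.

Q* ≈ 2,605 filters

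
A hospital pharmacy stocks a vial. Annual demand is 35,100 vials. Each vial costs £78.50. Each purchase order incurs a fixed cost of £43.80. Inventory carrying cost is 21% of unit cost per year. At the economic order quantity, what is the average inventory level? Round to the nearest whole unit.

Holding cost H = 0.21 × £78.50 = £16.4850 per unit per year.
Q* = √(2DS/H) = √(2 × 35,100 × 43.8 / 16.485) ≈ 431.88.
Average inventory = Q*/2 ≈ 431.88 / 2 = 215.939.

Average inventory ≈ 216 vials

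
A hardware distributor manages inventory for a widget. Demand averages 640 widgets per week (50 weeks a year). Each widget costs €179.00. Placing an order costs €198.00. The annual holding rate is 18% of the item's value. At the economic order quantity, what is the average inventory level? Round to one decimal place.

Average inventory ≈ 313.6 widgets

Annual demand D = 640 × 50 = 32,000.
Holding cost H = 0.18 × €179.00 = €32.2200 per unit per year.
EOQ = √(2DS/H) = √(2 × 32,000 × 198 / 32.22) ≈ 627.13.
Average inventory = Q*/2 ≈ 627.13 / 2 = 313.567.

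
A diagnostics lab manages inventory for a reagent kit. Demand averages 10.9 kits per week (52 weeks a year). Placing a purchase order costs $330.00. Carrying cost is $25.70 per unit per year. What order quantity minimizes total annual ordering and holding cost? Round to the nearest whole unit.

Q* ≈ 121 kits

Annual demand D = 10.9 × 52 = 566.8.
EOQ = √(2DS / H) = √(2 × 566.8 × 330 / 25.7).
= √(374,088 / 25.7) = √14,555.9533 ≈ 120.648.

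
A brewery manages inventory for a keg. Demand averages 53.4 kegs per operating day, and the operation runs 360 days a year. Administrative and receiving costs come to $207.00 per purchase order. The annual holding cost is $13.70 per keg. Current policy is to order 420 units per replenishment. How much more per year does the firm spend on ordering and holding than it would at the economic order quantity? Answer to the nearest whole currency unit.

Extra cost ≈ $1,910 per year

Annual demand D = 53.4 × 360 = 19,224.
EOQ = √(2DS/H) = √(2 × 19,224 × 207 / 13.7) ≈ 762.19.
Cost at Q* = (D/Q*)S + (Q*/2)H = √(2DSH) ≈ $10,441.97.
Cost at Q = 420: (19,224/420)×207 + (420/2)×13.7 = $9,474.69 + $2,877.00 = $12,351.69.
Excess = $12,351.69 − $10,441.97 = $1,909.72.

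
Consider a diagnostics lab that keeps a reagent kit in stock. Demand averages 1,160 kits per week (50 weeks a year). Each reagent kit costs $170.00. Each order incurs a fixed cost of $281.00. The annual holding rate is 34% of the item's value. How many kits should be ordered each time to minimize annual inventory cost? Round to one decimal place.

Q* ≈ 751.0 kits

Annual demand D = 1,160 × 50 = 58,000.
Holding cost H = 0.34 × $170.00 = $57.8000 per unit per year.
EOQ = √(2DS / H) = √(2 × 58,000 × 281 / 57.8).
= √(32,596,000 / 57.8) = √563,944.6367 ≈ 750.962.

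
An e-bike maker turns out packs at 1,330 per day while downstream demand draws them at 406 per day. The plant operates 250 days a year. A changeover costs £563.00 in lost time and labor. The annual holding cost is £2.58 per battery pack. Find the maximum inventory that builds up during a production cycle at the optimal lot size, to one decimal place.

I_max ≈ 5,547.6 packs

Annual demand D = 406 × 250 = 101,500.
Production build-up factor (1 − d/p) = 1 − 406/1,330 = 0.6947.
Q* = √(2DS / (H(1 − d/p))) = √(2 × 101,500 × 563 / (2.58 × 0.6947)).
= √(114,289,000 / 1.7924) ≈ 7985.134.
Maximum inventory = Q*(1 − d/p) = 7985.134 × 0.6947 ≈ 5547.567.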